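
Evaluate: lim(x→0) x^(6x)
This is an exponential indeterminate form.

For exponential indeterminate forms, take the natural log:
  Let L = lim(x→0) x^(6x)
  Then ln(L) = lim(x→0) [exponent × ln(base)]
  Evaluate using L'Hôpital or standard limits, then exponentiate.
  L = 1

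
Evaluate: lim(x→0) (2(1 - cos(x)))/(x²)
This is a 0/0 indeterminate form.

Apply L'Hôpital's rule: differentiate numerator and denominator separately.
  f(x) = 2 - 2·cos(x)   ⇒   f'(x) = 2·sin(x)
  g(x) = x^2   ⇒   g'(x) = 2·x
  lim(x→0) f'(x)/g'(x) = lim(x→0) (2·sin(x))/(2·x)
  = 1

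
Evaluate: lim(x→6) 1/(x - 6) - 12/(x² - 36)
This is an ∞-∞ indeterminate form.

Combine fractions or rationalize to convert ∞-∞ to 0/0 form:
  lim(x→6) 1/(x - 6) - 12/(x² - 36) = 1/12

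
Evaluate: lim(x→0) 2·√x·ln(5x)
This is a 0·∞ indeterminate form.

Rewrite 0·∞ as a quotient (0/0 or ∞/∞ form), then apply L'Hôpital's rule:
  lim(x→0) 2·√x·ln(5x) = 0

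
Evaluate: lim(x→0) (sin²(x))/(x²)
This is a 0/0 indeterminate form.

Apply L'Hôpital's rule: differentiate numerator and denominator separately.
  f(x) = sin(x)^2   ⇒   f'(x) = 2·sin(x)·cos(x)
  g(x) = x^2   ⇒   g'(x) = 2·x
  lim(x→0) f'(x)/g'(x) = lim(x→0) (2·sin(x)·cos(x))/(2·x)
  = 1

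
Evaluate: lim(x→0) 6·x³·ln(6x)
This is a 0·∞ indeterminate form.

Rewrite 0·∞ as a quotient (0/0 or ∞/∞ form), then apply L'Hôpital's rule:
  lim(x→0) 6·x³·ln(6x) = 0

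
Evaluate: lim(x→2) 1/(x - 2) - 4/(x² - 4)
This is an ∞-∞ indeterminate form.

Combine fractions or rationalize to convert ∞-∞ to 0/0 form:
  lim(x→2) 1/(x - 2) - 4/(x² - 4) = 1/4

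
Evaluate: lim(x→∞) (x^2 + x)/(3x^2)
This is an ∞/∞ indeterminate form.

Apply L'Hôpital's rule: differentiate numerator and denominator separately.
  f(x) = x^2 + x   ⇒   f'(x) = 2·x + 1
  g(x) = 3·x^2   ⇒   g'(x) = 6·x
  lim(x→∞) f'(x)/g'(x) = lim(x→∞) (2·x + 1)/(6·x)
  = 1/3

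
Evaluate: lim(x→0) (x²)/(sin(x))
This is a 0/0 indeterminate form.

Apply L'Hôpital's rule: differentiate numerator and denominator separately.
  f(x) = x^2   ⇒   f'(x) = 2·x
  g(x) = sin(x)   ⇒   g'(x) = cos(x)
  lim(x→0) f'(x)/g'(x) = lim(x→0) (2·x)/(cos(x))
  = 0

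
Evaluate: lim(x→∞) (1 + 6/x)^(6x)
This is an exponential indeterminate form.

For exponential indeterminate forms, take the natural log:
  Let L = lim(x→∞) (1 + 6/x)^(6x)
  Then ln(L) = lim(x→∞) [exponent × ln(base)]
  Evaluate using L'Hôpital or standard limits, then exponentiate.
  L = e^(36)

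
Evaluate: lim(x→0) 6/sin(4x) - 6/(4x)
This is an ∞-∞ indeterminate form.

Combine fractions or rationalize to convert ∞-∞ to 0/0 form:
  lim(x→0) 6/sin(4x) - 6/(4x) = 0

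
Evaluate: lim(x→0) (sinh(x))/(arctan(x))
This is a 0/0 indeterminate form.

Apply L'Hôpital's rule: differentiate numerator and denominator separately.
  f(x) = sinh(x)   ⇒   f'(x) = cosh(x)
  g(x) = atan(x)   ⇒   g'(x) = 1/(x^2 + 1)
  lim(x→0) f'(x)/g'(x) = lim(x→0) (cosh(x))/(1/(x^2 + 1))
  = 1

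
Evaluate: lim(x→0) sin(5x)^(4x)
This is an exponential indeterminate form.

For exponential indeterminate forms, take the natural log:
  Let L = lim(x→0) sin(5x)^(4x)
  Then ln(L) = lim(x→0) [exponent × ln(base)]
  Evaluate using L'Hôpital or standard limits, then exponentiate.
  L = 1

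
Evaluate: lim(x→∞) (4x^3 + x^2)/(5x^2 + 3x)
This is an ∞/∞ indeterminate form.

Apply L'Hôpital's rule: differentiate numerator and denominator separately.
  f(x) = 4·x^3 + x^2   ⇒   f'(x) = 12·x^2 + 2·x
  g(x) = 5·x^2 + 3·x   ⇒   g'(x) = 10·x + 3
  lim(x→∞) f'(x)/g'(x) = lim(x→∞) (12·x^2 + 2·x)/(10·x + 3)
  = ∞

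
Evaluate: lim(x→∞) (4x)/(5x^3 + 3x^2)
This is an ∞/∞ indeterminate form.

Apply L'Hôpital's rule: differentiate numerator and denominator separately.
  f(x) = 4·x   ⇒   f'(x) = 4
  g(x) = 5·x^3 + 3·x^2   ⇒   g'(x) = 15·x^2 + 6·x
  lim(x→∞) f'(x)/g'(x) = lim(x→∞) (4)/(15·x^2 + 6·x)
  = 0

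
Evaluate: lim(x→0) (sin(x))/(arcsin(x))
This is a 0/0 indeterminate form.

Apply L'Hôpital's rule: differentiate numerator and denominator separately.
  f(x) = sin(x)   ⇒   f'(x) = cos(x)
  g(x) = asin(x)   ⇒   g'(x) = 1/sqrt(1 - x^2)
  lim(x→0) f'(x)/g'(x) = lim(x→0) (cos(x))/(1/sqrt(1 - x^2))
  = 1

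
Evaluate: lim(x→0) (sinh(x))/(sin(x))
This is a 0/0 indeterminate form.

Apply L'Hôpital's rule: differentiate numerator and denominator separately.
  f(x) = sinh(x)   ⇒   f'(x) = cosh(x)
  g(x) = sin(x)   ⇒   g'(x) = cos(x)
  lim(x→0) f'(x)/g'(x) = lim(x→0) (cosh(x))/(cos(x))
  = 1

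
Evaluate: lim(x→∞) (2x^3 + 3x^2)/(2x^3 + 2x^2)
This is an ∞/∞ indeterminate form.

Apply L'Hôpital's rule: differentiate numerator and denominator separately.
  f(x) = 2·x^3 + 3·x^2   ⇒   f'(x) = 6·x^2 + 6·x
  g(x) = 2·x^3 + 2·x^2   ⇒   g'(x) = 6·x^2 + 4·x
  lim(x→∞) f'(x)/g'(x) = lim(x→∞) (6·x^2 + 6·x)/(6·x^2 + 4·x)
  = 1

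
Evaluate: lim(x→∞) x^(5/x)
This is an exponential indeterminate form.

For exponential indeterminate forms, take the natural log:
  Let L = lim(x→∞) x^(5/x)
  Then ln(L) = lim(x→∞) [exponent × ln(base)]
  Evaluate using L'Hôpital or standard limits, then exponentiate.
  L = 1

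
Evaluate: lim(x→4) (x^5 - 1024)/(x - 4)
This is a standard limit.

Factor or rationalize the expression:
  lim(x→4) (x^5 - 1024)/(x - 4) = 1280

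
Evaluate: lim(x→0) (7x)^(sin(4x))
This is an exponential indeterminate form.

For exponential indeterminate forms, take the natural log:
  Let L = lim(x→0) (7x)^(sin(4x))
  Then ln(L) = lim(x→0) [exponent × ln(base)]
  Evaluate using L'Hôpital or standard limits, then exponentiate.
  L = 1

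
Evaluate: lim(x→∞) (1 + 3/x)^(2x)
This is an exponential indeterminate form.

For exponential indeterminate forms, take the natural log:
  Let L = lim(x→∞) (1 + 3/x)^(2x)
  Then ln(L) = lim(x→∞) [exponent × ln(base)]
  Evaluate using L'Hôpital or standard limits, then exponentiate.
  L = e^(6)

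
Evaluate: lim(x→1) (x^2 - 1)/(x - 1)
This is a standard limit.

Factor or rationalize the expression:
  lim(x→1) (x^2 - 1)/(x - 1) = 2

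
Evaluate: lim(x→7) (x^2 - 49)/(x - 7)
This is a standard limit.

Factor or rationalize the expression:
  lim(x→7) (x^2 - 49)/(x - 7) = 14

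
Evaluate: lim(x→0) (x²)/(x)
This is a 0/0 indeterminate form.

Apply L'Hôpital's rule: differentiate numerator and denominator separately.
  f(x) = x^2   ⇒   f'(x) = 2·x
  g(x) = x   ⇒   g'(x) = 1
  lim(x→0) f'(x)/g'(x) = lim(x→0) (2·x)/(1)
  = 0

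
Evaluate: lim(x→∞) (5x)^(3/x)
This is an exponential indeterminate form.

For exponential indeterminate forms, take the natural log:
  Let L = lim(x→∞) (5x)^(3/x)
  Then ln(L) = lim(x→∞) [exponent × ln(base)]
  Evaluate using L'Hôpital or standard limits, then exponentiate.
  L = 1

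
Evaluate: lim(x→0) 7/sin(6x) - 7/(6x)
This is an ∞-∞ indeterminate form.

Combine fractions or rationalize to convert ∞-∞ to 0/0 form:
  lim(x→0) 7/sin(6x) - 7/(6x) = 0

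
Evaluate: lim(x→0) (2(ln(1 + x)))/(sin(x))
This is a 0/0 indeterminate form.

Apply L'Hôpital's rule: differentiate numerator and denominator separately.
  f(x) = 2·ln(x + 1)   ⇒   f'(x) = 2/(x + 1)
  g(x) = sin(x)   ⇒   g'(x) = cos(x)
  lim(x→0) f'(x)/g'(x) = lim(x→0) (2/(x + 1))/(cos(x))
  = 2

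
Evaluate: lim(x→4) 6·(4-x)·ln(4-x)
This is a 0·∞ indeterminate form.

Rewrite 0·∞ as a quotient (0/0 or ∞/∞ form), then apply L'Hôpital's rule:
  lim(x→4) 6·(4-x)·ln(4-x) = 0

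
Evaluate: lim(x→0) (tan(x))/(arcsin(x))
This is a 0/0 indeterminate form.

Apply L'Hôpital's rule: differentiate numerator and denominator separately.
  f(x) = tan(x)   ⇒   f'(x) = tan(x)^2 + 1
  g(x) = asin(x)   ⇒   g'(x) = 1/sqrt(1 - x^2)
  lim(x→0) f'(x)/g'(x) = lim(x→0) (tan(x)^2 + 1)/(1/sqrt(1 - x^2))
  = 1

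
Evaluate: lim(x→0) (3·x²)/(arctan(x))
This is a 0/0 indeterminate form.

Apply L'Hôpital's rule: differentiate numerator and denominator separately.
  f(x) = 3·x^2   ⇒   f'(x) = 6·x
  g(x) = atan(x)   ⇒   g'(x) = 1/(x^2 + 1)
  lim(x→0) f'(x)/g'(x) = lim(x→0) (6·x)/(1/(x^2 + 1))
  = 0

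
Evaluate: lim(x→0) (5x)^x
This is an exponential indeterminate form.

For exponential indeterminate forms, take the natural log:
  Let L = lim(x→0) (5x)^x
  Then ln(L) = lim(x→0) [exponent × ln(base)]
  Evaluate using L'Hôpital or standard limits, then exponentiate.
  L = 1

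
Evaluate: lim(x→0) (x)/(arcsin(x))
This is a 0/0 indeterminate form.

Apply L'Hôpital's rule: differentiate numerator and denominator separately.
  f(x) = x   ⇒   f'(x) = 1
  g(x) = asin(x)   ⇒   g'(x) = 1/sqrt(1 - x^2)
  lim(x→0) f'(x)/g'(x) = lim(x→0) (1)/(1/sqrt(1 - x^2))
  = 1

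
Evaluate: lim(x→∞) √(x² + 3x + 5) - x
This is an ∞-∞ indeterminate form.

Combine fractions or rationalize to convert ∞-∞ to 0/0 form:
  lim(x→∞) √(x² + 3x + 5) - x = 3/2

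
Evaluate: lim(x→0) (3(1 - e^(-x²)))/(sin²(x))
This is a 0/0 indeterminate form.

Apply L'Hôpital's rule: differentiate numerator and denominator separately.
  f(x) = 3 - 3·e^(-x^2)   ⇒   f'(x) = 6·x·e^(-x^2)
  g(x) = sin(x)^2   ⇒   g'(x) = 2·sin(x)·cos(x)
  lim(x→0) f'(x)/g'(x) = lim(x→0) (6·x·e^(-x^2))/(2·sin(x)·cos(x))
  = 3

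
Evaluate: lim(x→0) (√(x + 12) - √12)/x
This is a standard limit.

Factor or rationalize the expression:
  lim(x→0) (√(x + 12) - √12)/x = sqrt(3)/12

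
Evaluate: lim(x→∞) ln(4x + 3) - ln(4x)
This is an ∞-∞ indeterminate form.

Combine fractions or rationalize to convert ∞-∞ to 0/0 form:
  lim(x→∞) ln(4x + 3) - ln(4x) = 0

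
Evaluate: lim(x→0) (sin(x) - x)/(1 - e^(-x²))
This is a 0/0 indeterminate form.

Apply L'Hôpital's rule: differentiate numerator and denominator separately.
  f(x) = -x + sin(x)   ⇒   f'(x) = cos(x) - 1
  g(x) = 1 - e^(-x^2)   ⇒   g'(x) = 2·x·e^(-x^2)
  lim(x→0) f'(x)/g'(x) = lim(x→0) (cos(x) - 1)/(2·x·e^(-x^2))
  = 0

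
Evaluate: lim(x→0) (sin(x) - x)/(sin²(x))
This is a 0/0 indeterminate form.

Apply L'Hôpital's rule: differentiate numerator and denominator separately.
  f(x) = -x + sin(x)   ⇒   f'(x) = cos(x) - 1
  g(x) = sin(x)^2   ⇒   g'(x) = 2·sin(x)·cos(x)
  lim(x→0) f'(x)/g'(x) = lim(x→0) (cos(x) - 1)/(2·sin(x)·cos(x))
  = 0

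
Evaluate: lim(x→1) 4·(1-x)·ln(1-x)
This is a 0·∞ indeterminate form.

Rewrite 0·∞ as a quotient (0/0 or ∞/∞ form), then apply L'Hôpital's rule:
  lim(x→1) 4·(1-x)·ln(1-x) = 0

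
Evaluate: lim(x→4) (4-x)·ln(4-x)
This is a 0·∞ indeterminate form.

Rewrite 0·∞ as a quotient (0/0 or ∞/∞ form), then apply L'Hôpital's rule:
  lim(x→4) (4-x)·ln(4-x) = 0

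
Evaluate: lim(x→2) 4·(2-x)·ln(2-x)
This is a 0·∞ indeterminate form.

Rewrite 0·∞ as a quotient (0/0 or ∞/∞ form), then apply L'Hôpital's rule:
  lim(x→2) 4·(2-x)·ln(2-x) = 0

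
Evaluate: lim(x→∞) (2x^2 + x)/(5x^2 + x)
This is an ∞/∞ indeterminate form.

Apply L'Hôpital's rule: differentiate numerator and denominator separately.
  f(x) = 2·x^2 + x   ⇒   f'(x) = 4·x + 1
  g(x) = 5·x^2 + x   ⇒   g'(x) = 10·x + 1
  lim(x→∞) f'(x)/g'(x) = lim(x→∞) (4·x + 1)/(10·x + 1)
  = 2/5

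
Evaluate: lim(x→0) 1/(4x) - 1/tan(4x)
This is an ∞-∞ indeterminate form.

Combine fractions or rationalize to convert ∞-∞ to 0/0 form:
  lim(x→0) 1/(4x) - 1/tan(4x) = 0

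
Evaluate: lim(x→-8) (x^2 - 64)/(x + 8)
This is a standard limit.

Factor or rationalize the expression:
  lim(x→-8) (x^2 - 64)/(x + 8) = -16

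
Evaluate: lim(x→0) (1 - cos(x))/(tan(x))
This is a 0/0 indeterminate form.

Apply L'Hôpital's rule: differentiate numerator and denominator separately.
  f(x) = 1 - cos(x)   ⇒   f'(x) = sin(x)
  g(x) = tan(x)   ⇒   g'(x) = tan(x)^2 + 1
  lim(x→0) f'(x)/g'(x) = lim(x→0) (sin(x))/(tan(x)^2 + 1)
  = 0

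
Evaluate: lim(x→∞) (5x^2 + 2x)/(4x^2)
This is an ∞/∞ indeterminate form.

Apply L'Hôpital's rule: differentiate numerator and denominator separately.
  f(x) = 5·x^2 + 2·x   ⇒   f'(x) = 10·x + 2
  g(x) = 4·x^2   ⇒   g'(x) = 8·x
  lim(x→∞) f'(x)/g'(x) = lim(x→∞) (10·x + 2)/(8·x)
  = 5/4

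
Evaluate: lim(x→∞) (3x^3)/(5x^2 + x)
This is an ∞/∞ indeterminate form.

Apply L'Hôpital's rule: differentiate numerator and denominator separately.
  f(x) = 3·x^3   ⇒   f'(x) = 9·x^2
  g(x) = 5·x^2 + x   ⇒   g'(x) = 10·x + 1
  lim(x→∞) f'(x)/g'(x) = lim(x→∞) (9·x^2)/(10·x + 1)
  = ∞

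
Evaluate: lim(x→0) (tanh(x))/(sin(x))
This is a 0/0 indeterminate form.

Apply L'Hôpital's rule: differentiate numerator and denominator separately.
  f(x) = tanh(x)   ⇒   f'(x) = 1 - tanh(x)^2
  g(x) = sin(x)   ⇒   g'(x) = cos(x)
  lim(x→0) f'(x)/g'(x) = lim(x→0) (1 - tanh(x)^2)/(cos(x))
  = 1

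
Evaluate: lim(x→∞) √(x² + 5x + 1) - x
This is an ∞-∞ indeterminate form.

Combine fractions or rationalize to convert ∞-∞ to 0/0 form:
  lim(x→∞) √(x² + 5x + 1) - x = 5/2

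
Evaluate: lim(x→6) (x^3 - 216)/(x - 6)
This is a standard limit.

Factor or rationalize the expression:
  lim(x→6) (x^3 - 216)/(x - 6) = 108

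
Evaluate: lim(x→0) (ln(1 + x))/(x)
This is a 0/0 indeterminate form.

Apply L'Hôpital's rule: differentiate numerator and denominator separately.
  f(x) = ln(x + 1)   ⇒   f'(x) = 1/(x + 1)
  g(x) = x   ⇒   g'(x) = 1
  lim(x→0) f'(x)/g'(x) = lim(x→0) (1/(x + 1))/(1)
  = 1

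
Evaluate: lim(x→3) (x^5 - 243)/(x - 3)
This is a standard limit.

Factor or rationalize the expression:
  lim(x→3) (x^5 - 243)/(x - 3) = 405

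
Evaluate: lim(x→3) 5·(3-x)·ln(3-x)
This is a 0·∞ indeterminate form.

Rewrite 0·∞ as a quotient (0/0 or ∞/∞ form), then apply L'Hôpital's rule:
  lim(x→3) 5·(3-x)·ln(3-x) = 0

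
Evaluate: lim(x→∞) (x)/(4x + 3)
This is an ∞/∞ indeterminate form.

Apply L'Hôpital's rule: differentiate numerator and denominator separately.
  f(x) = x   ⇒   f'(x) = 1
  g(x) = 4·x + 3   ⇒   g'(x) = 4
  lim(x→∞) f'(x)/g'(x) = lim(x→∞) (1)/(4)
  = 1/4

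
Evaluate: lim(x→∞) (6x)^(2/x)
This is an exponential indeterminate form.

For exponential indeterminate forms, take the natural log:
  Let L = lim(x→∞) (6x)^(2/x)
  Then ln(L) = lim(x→∞) [exponent × ln(base)]
  Evaluate using L'Hôpital or standard limits, then exponentiate.
  L = 1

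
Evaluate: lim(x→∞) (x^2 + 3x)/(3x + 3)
This is an ∞/∞ indeterminate form.

Apply L'Hôpital's rule: differentiate numerator and denominator separately.
  f(x) = x^2 + 3·x   ⇒   f'(x) = 2·x + 3
  g(x) = 3·x + 3   ⇒   g'(x) = 3
  lim(x→∞) f'(x)/g'(x) = lim(x→∞) (2·x + 3)/(3)
  = ∞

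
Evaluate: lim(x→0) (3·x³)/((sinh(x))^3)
This is a 0/0 indeterminate form.

Apply L'Hôpital's rule: differentiate numerator and denominator separately.
  f(x) = 3·x^3   ⇒   f'(x) = 9·x^2
  g(x) = sinh(x)^3   ⇒   g'(x) = 3·sinh(x)^2·cosh(x)
  lim(x→0) f'(x)/g'(x) = lim(x→0) (9·x^2)/(3·sinh(x)^2·cosh(x))
  = 3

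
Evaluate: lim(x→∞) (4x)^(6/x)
This is an exponential indeterminate form.

For exponential indeterminate forms, take the natural log:
  Let L = lim(x→∞) (4x)^(6/x)
  Then ln(L) = lim(x→∞) [exponent × ln(base)]
  Evaluate using L'Hôpital or standard limits, then exponentiate.
  L = 1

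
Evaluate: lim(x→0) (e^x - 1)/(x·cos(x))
This is a 0/0 indeterminate form.

Apply L'Hôpital's rule: differentiate numerator and denominator separately.
  f(x) = e^(x) - 1   ⇒   f'(x) = e^(x)
  g(x) = x·cos(x)   ⇒   g'(x) = -x·sin(x) + cos(x)
  lim(x→0) f'(x)/g'(x) = lim(x→0) (e^(x))/(-x·sin(x) + cos(x))
  = 1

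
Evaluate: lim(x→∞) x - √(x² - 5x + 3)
This is an ∞-∞ indeterminate form.

Combine fractions or rationalize to convert ∞-∞ to 0/0 form:
  lim(x→∞) x - √(x² - 5x + 3) = 5/2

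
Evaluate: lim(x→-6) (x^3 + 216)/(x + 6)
This is a standard limit.

Factor or rationalize the expression:
  lim(x→-6) (x^3 + 216)/(x + 6) = 108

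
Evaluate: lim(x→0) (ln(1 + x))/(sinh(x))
This is a 0/0 indeterminate form.

Apply L'Hôpital's rule: differentiate numerator and denominator separately.
  f(x) = ln(x + 1)   ⇒   f'(x) = 1/(x + 1)
  g(x) = sinh(x)   ⇒   g'(x) = cosh(x)
  lim(x→0) f'(x)/g'(x) = lim(x→0) (1/(x + 1))/(cosh(x))
  = 1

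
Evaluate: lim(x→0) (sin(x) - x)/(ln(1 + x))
This is a 0/0 indeterminate form.

Apply L'Hôpital's rule: differentiate numerator and denominator separately.
  f(x) = -x + sin(x)   ⇒   f'(x) = cos(x) - 1
  g(x) = ln(x + 1)   ⇒   g'(x) = 1/(x + 1)
  lim(x→0) f'(x)/g'(x) = lim(x→0) (cos(x) - 1)/(1/(x + 1))
  = 0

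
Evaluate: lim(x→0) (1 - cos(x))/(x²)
This is a 0/0 indeterminate form.

Apply L'Hôpital's rule: differentiate numerator and denominator separately.
  f(x) = 1 - cos(x)   ⇒   f'(x) = sin(x)
  g(x) = x^2   ⇒   g'(x) = 2·x
  lim(x→0) f'(x)/g'(x) = lim(x→0) (sin(x))/(2·x)
  = 1/2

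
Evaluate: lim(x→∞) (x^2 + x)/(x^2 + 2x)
This is an ∞/∞ indeterminate form.

Apply L'Hôpital's rule: differentiate numerator and denominator separately.
  f(x) = x^2 + x   ⇒   f'(x) = 2·x + 1
  g(x) = x^2 + 2·x   ⇒   g'(x) = 2·x + 2
  lim(x→∞) f'(x)/g'(x) = lim(x→∞) (2·x + 1)/(2·x + 2)
  = 1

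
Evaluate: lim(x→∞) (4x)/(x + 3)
This is an ∞/∞ indeterminate form.

Apply L'Hôpital's rule: differentiate numerator and denominator separately.
  f(x) = 4·x   ⇒   f'(x) = 4
  g(x) = x + 3   ⇒   g'(x) = 1
  lim(x→∞) f'(x)/g'(x) = lim(x→∞) (4)/(1)
  = 4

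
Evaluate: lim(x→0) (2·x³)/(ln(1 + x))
This is a 0/0 indeterminate form.

Apply L'Hôpital's rule: differentiate numerator and denominator separately.
  f(x) = 2·x^3   ⇒   f'(x) = 6·x^2
  g(x) = ln(x + 1)   ⇒   g'(x) = 1/(x + 1)
  lim(x→0) f'(x)/g'(x) = lim(x→0) (6·x^2)/(1/(x + 1))
  = 0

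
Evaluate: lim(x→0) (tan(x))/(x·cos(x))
This is a 0/0 indeterminate form.

Apply L'Hôpital's rule: differentiate numerator and denominator separately.
  f(x) = tan(x)   ⇒   f'(x) = tan(x)^2 + 1
  g(x) = x·cos(x)   ⇒   g'(x) = -x·sin(x) + cos(x)
  lim(x→0) f'(x)/g'(x) = lim(x→0) (tan(x)^2 + 1)/(-x·sin(x) + cos(x))
  = 1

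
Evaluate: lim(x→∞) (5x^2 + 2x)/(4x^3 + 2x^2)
This is an ∞/∞ indeterminate form.

Apply L'Hôpital's rule: differentiate numerator and denominator separately.
  f(x) = 5·x^2 + 2·x   ⇒   f'(x) = 10·x + 2
  g(x) = 4·x^3 + 2·x^2   ⇒   g'(x) = 12·x^2 + 4·x
  lim(x→∞) f'(x)/g'(x) = lim(x→∞) (10·x + 2)/(12·x^2 + 4·x)
  = 0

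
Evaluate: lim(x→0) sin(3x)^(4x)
This is an exponential indeterminate form.

For exponential indeterminate forms, take the natural log:
  Let L = lim(x→0) sin(3x)^(4x)
  Then ln(L) = lim(x→0) [exponent × ln(base)]
  Evaluate using L'Hôpital or standard limits, then exponentiate.
  L = 1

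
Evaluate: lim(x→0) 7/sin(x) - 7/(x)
This is an ∞-∞ indeterminate form.

Combine fractions or rationalize to convert ∞-∞ to 0/0 form:
  lim(x→0) 7/sin(x) - 7/(x) = 0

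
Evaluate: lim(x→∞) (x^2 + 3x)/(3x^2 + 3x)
This is an ∞/∞ indeterminate form.

Apply L'Hôpital's rule: differentiate numerator and denominator separately.
  f(x) = x^2 + 3·x   ⇒   f'(x) = 2·x + 3
  g(x) = 3·x^2 + 3·x   ⇒   g'(x) = 6·x + 3
  lim(x→∞) f'(x)/g'(x) = lim(x→∞) (2·x + 3)/(6·x + 3)
  = 1/3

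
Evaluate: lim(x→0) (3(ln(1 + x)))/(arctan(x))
This is a 0/0 indeterminate form.

Apply L'Hôpital's rule: differentiate numerator and denominator separately.
  f(x) = 3·ln(x + 1)   ⇒   f'(x) = 3/(x + 1)
  g(x) = atan(x)   ⇒   g'(x) = 1/(x^2 + 1)
  lim(x→0) f'(x)/g'(x) = lim(x→0) (3/(x + 1))/(1/(x^2 + 1))
  = 3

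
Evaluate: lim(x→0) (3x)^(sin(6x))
This is an exponential indeterminate form.

For exponential indeterminate forms, take the natural log:
  Let L = lim(x→0) (3x)^(sin(6x))
  Then ln(L) = lim(x→0) [exponent × ln(base)]
  Evaluate using L'Hôpital or standard limits, then exponentiate.
  L = 1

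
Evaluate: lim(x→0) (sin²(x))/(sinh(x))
This is a 0/0 indeterminate form.

Apply L'Hôpital's rule: differentiate numerator and denominator separately.
  f(x) = sin(x)^2   ⇒   f'(x) = 2·sin(x)·cos(x)
  g(x) = sinh(x)   ⇒   g'(x) = cosh(x)
  lim(x→0) f'(x)/g'(x) = lim(x→0) (2·sin(x)·cos(x))/(cosh(x))
  = 0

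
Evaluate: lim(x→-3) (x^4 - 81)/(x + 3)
This is a standard limit.

Factor or rationalize the expression:
  lim(x→-3) (x^4 - 81)/(x + 3) = -108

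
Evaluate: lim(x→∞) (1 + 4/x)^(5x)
This is an exponential indeterminate form.

For exponential indeterminate forms, take the natural log:
  Let L = lim(x→∞) (1 + 4/x)^(5x)
  Then ln(L) = lim(x→∞) [exponent × ln(base)]
  Evaluate using L'Hôpital or standard limits, then exponentiate.
  L = e^(20)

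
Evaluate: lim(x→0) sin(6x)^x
This is an exponential indeterminate form.

For exponential indeterminate forms, take the natural log:
  Let L = lim(x→0) sin(6x)^x
  Then ln(L) = lim(x→0) [exponent × ln(base)]
  Evaluate using L'Hôpital or standard limits, then exponentiate.
  L = 1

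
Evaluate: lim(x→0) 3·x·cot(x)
This is a 0·∞ indeterminate form.

Rewrite 0·∞ as a quotient (0/0 or ∞/∞ form), then apply L'Hôpital's rule:
  lim(x→0) 3·x·cot(x) = 3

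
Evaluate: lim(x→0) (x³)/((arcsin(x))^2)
This is a 0/0 indeterminate form.

Apply L'Hôpital's rule: differentiate numerator and denominator separately.
  f(x) = x^3   ⇒   f'(x) = 3·x^2
  g(x) = asin(x)^2   ⇒   g'(x) = 2·asin(x)/sqrt(1 - x^2)
  lim(x→0) f'(x)/g'(x) = lim(x→0) (3·x^2)/(2·asin(x)/sqrt(1 - x^2))
  = 0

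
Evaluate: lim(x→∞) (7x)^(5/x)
This is an exponential indeterminate form.

For exponential indeterminate forms, take the natural log:
  Let L = lim(x→∞) (7x)^(5/x)
  Then ln(L) = lim(x→∞) [exponent × ln(base)]
  Evaluate using L'Hôpital or standard limits, then exponentiate.
  L = 1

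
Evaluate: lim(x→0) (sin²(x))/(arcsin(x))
This is a 0/0 indeterminate form.

Apply L'Hôpital's rule: differentiate numerator and denominator separately.
  f(x) = sin(x)^2   ⇒   f'(x) = 2·sin(x)·cos(x)
  g(x) = asin(x)   ⇒   g'(x) = 1/sqrt(1 - x^2)
  lim(x→0) f'(x)/g'(x) = lim(x→0) (2·sin(x)·cos(x))/(1/sqrt(1 - x^2))
  = 0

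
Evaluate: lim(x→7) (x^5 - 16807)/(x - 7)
This is a standard limit.

Factor or rationalize the expression:
  lim(x→7) (x^5 - 16807)/(x - 7) = 12005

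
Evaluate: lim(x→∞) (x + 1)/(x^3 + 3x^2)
This is an ∞/∞ indeterminate form.

Apply L'Hôpital's rule: differentiate numerator and denominator separately.
  f(x) = x + 1   ⇒   f'(x) = 1
  g(x) = x^3 + 3·x^2   ⇒   g'(x) = 3·x^2 + 6·x
  lim(x→∞) f'(x)/g'(x) = lim(x→∞) (1)/(3·x^2 + 6·x)
  = 0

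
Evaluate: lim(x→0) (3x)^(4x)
This is an exponential indeterminate form.

For exponential indeterminate forms, take the natural log:
  Let L = lim(x→0) (3x)^(4x)
  Then ln(L) = lim(x→0) [exponent × ln(base)]
  Evaluate using L'Hôpital or standard limits, then exponentiate.
  L = 1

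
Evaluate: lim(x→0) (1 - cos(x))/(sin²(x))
This is a 0/0 indeterminate form.

Apply L'Hôpital's rule: differentiate numerator and denominator separately.
  f(x) = 1 - cos(x)   ⇒   f'(x) = sin(x)
  g(x) = sin(x)^2   ⇒   g'(x) = 2·sin(x)·cos(x)
  lim(x→0) f'(x)/g'(x) = lim(x→0) (sin(x))/(2·sin(x)·cos(x))
  = 1/2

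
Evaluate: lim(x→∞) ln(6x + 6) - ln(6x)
This is an ∞-∞ indeterminate form.

Combine fractions or rationalize to convert ∞-∞ to 0/0 form:
  lim(x→∞) ln(6x + 6) - ln(6x) = 0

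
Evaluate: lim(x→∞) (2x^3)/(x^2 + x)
This is an ∞/∞ indeterminate form.

Apply L'Hôpital's rule: differentiate numerator and denominator separately.
  f(x) = 2·x^3   ⇒   f'(x) = 6·x^2
  g(x) = x^2 + x   ⇒   g'(x) = 2·x + 1
  lim(x→∞) f'(x)/g'(x) = lim(x→∞) (6·x^2)/(2·x + 1)
  = ∞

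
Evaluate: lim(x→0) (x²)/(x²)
This is a 0/0 indeterminate form.

Apply L'Hôpital's rule: differentiate numerator and denominator separately.
  f(x) = x^2   ⇒   f'(x) = 2·x
  g(x) = x^2   ⇒   g'(x) = 2·x
  lim(x→0) f'(x)/g'(x) = lim(x→0) (2·x)/(2·x)
  = 1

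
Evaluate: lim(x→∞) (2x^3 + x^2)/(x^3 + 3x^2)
This is an ∞/∞ indeterminate form.

Apply L'Hôpital's rule: differentiate numerator and denominator separately.
  f(x) = 2·x^3 + x^2   ⇒   f'(x) = 6·x^2 + 2·x
  g(x) = x^3 + 3·x^2   ⇒   g'(x) = 3·x^2 + 6·x
  lim(x→∞) f'(x)/g'(x) = lim(x→∞) (6·x^2 + 2·x)/(3·x^2 + 6·x)
  = 2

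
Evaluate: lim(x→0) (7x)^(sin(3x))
This is an exponential indeterminate form.

For exponential indeterminate forms, take the natural log:
  Let L = lim(x→0) (7x)^(sin(3x))
  Then ln(L) = lim(x→0) [exponent × ln(base)]
  Evaluate using L'Hôpital or standard limits, then exponentiate.
  L = 1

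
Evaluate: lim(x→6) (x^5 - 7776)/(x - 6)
This is a standard limit.

Factor or rationalize the expression:
  lim(x→6) (x^5 - 7776)/(x - 6) = 6480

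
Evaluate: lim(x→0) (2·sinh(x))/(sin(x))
This is a 0/0 indeterminate form.

Apply L'Hôpital's rule: differentiate numerator and denominator separately.
  f(x) = 2·sinh(x)   ⇒   f'(x) = 2·cosh(x)
  g(x) = sin(x)   ⇒   g'(x) = cos(x)
  lim(x→0) f'(x)/g'(x) = lim(x→0) (2·cosh(x))/(cos(x))
  = 2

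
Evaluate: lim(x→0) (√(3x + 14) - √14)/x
This is a standard limit.

Factor or rationalize the expression:
  lim(x→0) (√(3x + 14) - √14)/x = 3·sqrt(14)/28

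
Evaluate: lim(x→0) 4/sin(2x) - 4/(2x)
This is an ∞-∞ indeterminate form.

Combine fractions or rationalize to convert ∞-∞ to 0/0 form:
  lim(x→0) 4/sin(2x) - 4/(2x) = 0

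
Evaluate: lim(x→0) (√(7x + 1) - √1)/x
This is a standard limit.

Factor or rationalize the expression:
  lim(x→0) (√(7x + 1) - √1)/x = 7/2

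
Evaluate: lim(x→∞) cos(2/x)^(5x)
This is an exponential indeterminate form.

For exponential indeterminate forms, take the natural log:
  Let L = lim(x→∞) cos(2/x)^(5x)
  Then ln(L) = lim(x→∞) [exponent × ln(base)]
  Evaluate using L'Hôpital or standard limits, then exponentiate.
  L = 1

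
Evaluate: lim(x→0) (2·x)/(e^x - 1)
This is a 0/0 indeterminate form.

Apply L'Hôpital's rule: differentiate numerator and denominator separately.
  f(x) = 2·x   ⇒   f'(x) = 2
  g(x) = e^(x) - 1   ⇒   g'(x) = e^(x)
  lim(x→0) f'(x)/g'(x) = lim(x→0) (2)/(e^(x))
  = 2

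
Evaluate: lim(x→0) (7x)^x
This is an exponential indeterminate form.

For exponential indeterminate forms, take the natural log:
  Let L = lim(x→0) (7x)^x
  Then ln(L) = lim(x→0) [exponent × ln(base)]
  Evaluate using L'Hôpital or standard limits, then exponentiate.
  L = 1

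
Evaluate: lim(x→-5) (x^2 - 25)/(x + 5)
This is a standard limit.

Factor or rationalize the expression:
  lim(x→-5) (x^2 - 25)/(x + 5) = -10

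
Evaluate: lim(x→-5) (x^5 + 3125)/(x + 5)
This is a standard limit.

Factor or rationalize the expression:
  lim(x→-5) (x^5 + 3125)/(x + 5) = 3125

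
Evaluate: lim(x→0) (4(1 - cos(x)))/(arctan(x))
This is a 0/0 indeterminate form.

Apply L'Hôpital's rule: differentiate numerator and denominator separately.
  f(x) = 4 - 4·cos(x)   ⇒   f'(x) = 4·sin(x)
  g(x) = atan(x)   ⇒   g'(x) = 1/(x^2 + 1)
  lim(x→0) f'(x)/g'(x) = lim(x→0) (4·sin(x))/(1/(x^2 + 1))
  = 0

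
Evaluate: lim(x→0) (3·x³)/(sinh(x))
This is a 0/0 indeterminate form.

Apply L'Hôpital's rule: differentiate numerator and denominator separately.
  f(x) = 3·x^3   ⇒   f'(x) = 9·x^2
  g(x) = sinh(x)   ⇒   g'(x) = cosh(x)
  lim(x→0) f'(x)/g'(x) = lim(x→0) (9·x^2)/(cosh(x))
  = 0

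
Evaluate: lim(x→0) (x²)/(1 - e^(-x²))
This is a 0/0 indeterminate form.

Apply L'Hôpital's rule: differentiate numerator and denominator separately.
  f(x) = x^2   ⇒   f'(x) = 2·x
  g(x) = 1 - e^(-x^2)   ⇒   g'(x) = 2·x·e^(-x^2)
  lim(x→0) f'(x)/g'(x) = lim(x→0) (2·x)/(2·x·e^(-x^2))
  = 1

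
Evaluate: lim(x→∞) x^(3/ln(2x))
This is an exponential indeterminate form.

For exponential indeterminate forms, take the natural log:
  Let L = lim(x→∞) x^(3/ln(2x))
  Then ln(L) = lim(x→∞) [exponent × ln(base)]
  Evaluate using L'Hôpital or standard limits, then exponentiate.
  L = e^(3)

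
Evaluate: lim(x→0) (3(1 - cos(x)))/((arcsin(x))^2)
This is a 0/0 indeterminate form.

Apply L'Hôpital's rule: differentiate numerator and denominator separately.
  f(x) = 3 - 3·cos(x)   ⇒   f'(x) = 3·sin(x)
  g(x) = asin(x)^2   ⇒   g'(x) = 2·asin(x)/sqrt(1 - x^2)
  lim(x→0) f'(x)/g'(x) = lim(x→0) (3·sin(x))/(2·asin(x)/sqrt(1 - x^2))
  = 3/2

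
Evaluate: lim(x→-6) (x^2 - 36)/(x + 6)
This is a standard limit.

Factor or rationalize the expression:
  lim(x→-6) (x^2 - 36)/(x + 6) = -12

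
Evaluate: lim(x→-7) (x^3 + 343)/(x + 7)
This is a standard limit.

Factor or rationalize the expression:
  lim(x→-7) (x^3 + 343)/(x + 7) = 147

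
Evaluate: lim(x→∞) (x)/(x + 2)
This is an ∞/∞ indeterminate form.

Apply L'Hôpital's rule: differentiate numerator and denominator separately.
  f(x) = x   ⇒   f'(x) = 1
  g(x) = x + 2   ⇒   g'(x) = 1
  lim(x→∞) f'(x)/g'(x) = lim(x→∞) (1)/(1)
  = 1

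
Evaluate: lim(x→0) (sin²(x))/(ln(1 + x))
This is a 0/0 indeterminate form.

Apply L'Hôpital's rule: differentiate numerator and denominator separately.
  f(x) = sin(x)^2   ⇒   f'(x) = 2·sin(x)·cos(x)
  g(x) = ln(x + 1)   ⇒   g'(x) = 1/(x + 1)
  lim(x→0) f'(x)/g'(x) = lim(x→0) (2·sin(x)·cos(x))/(1/(x + 1))
  = 0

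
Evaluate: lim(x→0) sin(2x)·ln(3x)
This is a 0·∞ indeterminate form.

Rewrite 0·∞ as a quotient (0/0 or ∞/∞ form), then apply L'Hôpital's rule:
  lim(x→0) sin(2x)·ln(3x) = 0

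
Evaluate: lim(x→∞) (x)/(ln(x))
This is an ∞/∞ indeterminate form.

Apply L'Hôpital's rule: differentiate numerator and denominator separately.
  f(x) = x   ⇒   f'(x) = 1
  g(x) = ln(x)   ⇒   g'(x) = 1/x
  lim(x→∞) f'(x)/g'(x) = lim(x→∞) (1)/(1/x)
  = ∞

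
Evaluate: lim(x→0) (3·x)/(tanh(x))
This is a 0/0 indeterminate form.

Apply L'Hôpital's rule: differentiate numerator and denominator separately.
  f(x) = 3·x   ⇒   f'(x) = 3
  g(x) = tanh(x)   ⇒   g'(x) = 1 - tanh(x)^2
  lim(x→0) f'(x)/g'(x) = lim(x→0) (3)/(1 - tanh(x)^2)
  = 3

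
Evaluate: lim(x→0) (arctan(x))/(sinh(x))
This is a 0/0 indeterminate form.

Apply L'Hôpital's rule: differentiate numerator and denominator separately.
  f(x) = atan(x)   ⇒   f'(x) = 1/(x^2 + 1)
  g(x) = sinh(x)   ⇒   g'(x) = cosh(x)
  lim(x→0) f'(x)/g'(x) = lim(x→0) (1/(x^2 + 1))/(cosh(x))
  = 1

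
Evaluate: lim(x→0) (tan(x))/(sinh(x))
This is a 0/0 indeterminate form.

Apply L'Hôpital's rule: differentiate numerator and denominator separately.
  f(x) = tan(x)   ⇒   f'(x) = tan(x)^2 + 1
  g(x) = sinh(x)   ⇒   g'(x) = cosh(x)
  lim(x→0) f'(x)/g'(x) = lim(x→0) (tan(x)^2 + 1)/(cosh(x))
  = 1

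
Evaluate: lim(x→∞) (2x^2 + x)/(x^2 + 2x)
This is an ∞/∞ indeterminate form.

Apply L'Hôpital's rule: differentiate numerator and denominator separately.
  f(x) = 2·x^2 + x   ⇒   f'(x) = 4·x + 1
  g(x) = x^2 + 2·x   ⇒   g'(x) = 2·x + 2
  lim(x→∞) f'(x)/g'(x) = lim(x→∞) (4·x + 1)/(2·x + 2)
  = 2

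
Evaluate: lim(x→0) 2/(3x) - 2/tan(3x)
This is an ∞-∞ indeterminate form.

Combine fractions or rationalize to convert ∞-∞ to 0/0 form:
  lim(x→0) 2/(3x) - 2/tan(3x) = 0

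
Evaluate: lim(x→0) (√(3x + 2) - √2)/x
This is a standard limit.

Factor or rationalize the expression:
  lim(x→0) (√(3x + 2) - √2)/x = 3·sqrt(2)/4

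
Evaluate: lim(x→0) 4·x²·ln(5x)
This is a 0·∞ indeterminate form.

Rewrite 0·∞ as a quotient (0/0 or ∞/∞ form), then apply L'Hôpital's rule:
  lim(x→0) 4·x²·ln(5x) = 0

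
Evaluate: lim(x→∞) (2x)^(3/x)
This is an exponential indeterminate form.

For exponential indeterminate forms, take the natural log:
  Let L = lim(x→∞) (2x)^(3/x)
  Then ln(L) = lim(x→∞) [exponent × ln(base)]
  Evaluate using L'Hôpital or standard limits, then exponentiate.
  L = 1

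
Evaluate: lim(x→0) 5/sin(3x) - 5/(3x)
This is an ∞-∞ indeterminate form.

Combine fractions or rationalize to convert ∞-∞ to 0/0 form:
  lim(x→0) 5/sin(3x) - 5/(3x) = 0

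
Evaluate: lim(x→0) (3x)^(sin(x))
This is an exponential indeterminate form.

For exponential indeterminate forms, take the natural log:
  Let L = lim(x→0) (3x)^(sin(x))
  Then ln(L) = lim(x→0) [exponent × ln(base)]
  Evaluate using L'Hôpital or standard limits, then exponentiate.
  L = 1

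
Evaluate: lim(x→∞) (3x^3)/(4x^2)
This is an ∞/∞ indeterminate form.

Apply L'Hôpital's rule: differentiate numerator and denominator separately.
  f(x) = 3·x^3   ⇒   f'(x) = 9·x^2
  g(x) = 4·x^2   ⇒   g'(x) = 8·x
  lim(x→∞) f'(x)/g'(x) = lim(x→∞) (9·x^2)/(8·x)
  = ∞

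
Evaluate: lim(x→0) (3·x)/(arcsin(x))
This is a 0/0 indeterminate form.

Apply L'Hôpital's rule: differentiate numerator and denominator separately.
  f(x) = 3·x   ⇒   f'(x) = 3
  g(x) = asin(x)   ⇒   g'(x) = 1/sqrt(1 - x^2)
  lim(x→0) f'(x)/g'(x) = lim(x→0) (3)/(1/sqrt(1 - x^2))
  = 3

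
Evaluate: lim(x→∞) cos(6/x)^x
This is an exponential indeterminate form.

For exponential indeterminate forms, take the natural log:
  Let L = lim(x→∞) cos(6/x)^x
  Then ln(L) = lim(x→∞) [exponent × ln(base)]
  Evaluate using L'Hôpital or standard limits, then exponentiate.
  L = 1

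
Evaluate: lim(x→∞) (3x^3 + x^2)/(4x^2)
This is an ∞/∞ indeterminate form.

Apply L'Hôpital's rule: differentiate numerator and denominator separately.
  f(x) = 3·x^3 + x^2   ⇒   f'(x) = 9·x^2 + 2·x
  g(x) = 4·x^2   ⇒   g'(x) = 8·x
  lim(x→∞) f'(x)/g'(x) = lim(x→∞) (9·x^2 + 2·x)/(8·x)
  = ∞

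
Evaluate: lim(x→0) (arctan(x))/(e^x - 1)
This is a 0/0 indeterminate form.

Apply L'Hôpital's rule: differentiate numerator and denominator separately.
  f(x) = atan(x)   ⇒   f'(x) = 1/(x^2 + 1)
  g(x) = e^(x) - 1   ⇒   g'(x) = e^(x)
  lim(x→0) f'(x)/g'(x) = lim(x→0) (1/(x^2 + 1))/(e^(x))
  = 1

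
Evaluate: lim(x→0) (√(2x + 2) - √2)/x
This is a standard limit.

Factor or rationalize the expression:
  lim(x→0) (√(2x + 2) - √2)/x = sqrt(2)/2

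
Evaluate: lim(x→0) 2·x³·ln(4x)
This is a 0·∞ indeterminate form.

Rewrite 0·∞ as a quotient (0/0 or ∞/∞ form), then apply L'Hôpital's rule:
  lim(x→0) 2·x³·ln(4x) = 0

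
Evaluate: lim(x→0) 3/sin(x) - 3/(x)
This is an ∞-∞ indeterminate form.

Combine fractions or rationalize to convert ∞-∞ to 0/0 form:
  lim(x→0) 3/sin(x) - 3/(x) = 0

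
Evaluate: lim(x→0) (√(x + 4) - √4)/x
This is a standard limit.

Factor or rationalize the expression:
  lim(x→0) (√(x + 4) - √4)/x = 1/4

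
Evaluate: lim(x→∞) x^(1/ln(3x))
This is an exponential indeterminate form.

For exponential indeterminate forms, take the natural log:
  Let L = lim(x→∞) x^(1/ln(3x))
  Then ln(L) = lim(x→∞) [exponent × ln(base)]
  Evaluate using L'Hôpital or standard limits, then exponentiate.
  L = e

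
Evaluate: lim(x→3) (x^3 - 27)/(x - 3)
This is a standard limit.

Factor or rationalize the expression:
  lim(x→3) (x^3 - 27)/(x - 3) = 27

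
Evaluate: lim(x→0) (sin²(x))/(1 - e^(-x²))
This is a 0/0 indeterminate form.

Apply L'Hôpital's rule: differentiate numerator and denominator separately.
  f(x) = sin(x)^2   ⇒   f'(x) = 2·sin(x)·cos(x)
  g(x) = 1 - e^(-x^2)   ⇒   g'(x) = 2·x·e^(-x^2)
  lim(x→0) f'(x)/g'(x) = lim(x→0) (2·sin(x)·cos(x))/(2·x·e^(-x^2))
  = 1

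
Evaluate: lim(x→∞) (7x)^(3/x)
This is an exponential indeterminate form.

For exponential indeterminate forms, take the natural log:
  Let L = lim(x→∞) (7x)^(3/x)
  Then ln(L) = lim(x→∞) [exponent × ln(base)]
  Evaluate using L'Hôpital or standard limits, then exponentiate.
  L = 1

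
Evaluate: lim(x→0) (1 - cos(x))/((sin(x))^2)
This is a 0/0 indeterminate form.

Apply L'Hôpital's rule: differentiate numerator and denominator separately.
  f(x) = 1 - cos(x)   ⇒   f'(x) = sin(x)
  g(x) = sin(x)^2   ⇒   g'(x) = 2·sin(x)·cos(x)
  lim(x→0) f'(x)/g'(x) = lim(x→0) (sin(x))/(2·sin(x)·cos(x))
  = 1/2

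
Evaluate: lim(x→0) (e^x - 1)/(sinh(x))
This is a 0/0 indeterminate form.

Apply L'Hôpital's rule: differentiate numerator and denominator separately.
  f(x) = e^(x) - 1   ⇒   f'(x) = e^(x)
  g(x) = sinh(x)   ⇒   g'(x) = cosh(x)
  lim(x→0) f'(x)/g'(x) = lim(x→0) (e^(x))/(cosh(x))
  = 1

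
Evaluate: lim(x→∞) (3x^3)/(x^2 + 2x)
This is an ∞/∞ indeterminate form.

Apply L'Hôpital's rule: differentiate numerator and denominator separately.
  f(x) = 3·x^3   ⇒   f'(x) = 9·x^2
  g(x) = x^2 + 2·x   ⇒   g'(x) = 2·x + 2
  lim(x→∞) f'(x)/g'(x) = lim(x→∞) (9·x^2)/(2·x + 2)
  = ∞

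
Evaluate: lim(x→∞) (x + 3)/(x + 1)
This is an ∞/∞ indeterminate form.

Apply L'Hôpital's rule: differentiate numerator and denominator separately.
  f(x) = x + 3   ⇒   f'(x) = 1
  g(x) = x + 1   ⇒   g'(x) = 1
  lim(x→∞) f'(x)/g'(x) = lim(x→∞) (1)/(1)
  = 1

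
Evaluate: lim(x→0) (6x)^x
This is an exponential indeterminate form.

For exponential indeterminate forms, take the natural log:
  Let L = lim(x→0) (6x)^x
  Then ln(L) = lim(x→0) [exponent × ln(base)]
  Evaluate using L'Hôpital or standard limits, then exponentiate.
  L = 1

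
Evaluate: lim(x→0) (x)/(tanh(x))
This is a 0/0 indeterminate form.

Apply L'Hôpital's rule: differentiate numerator and denominator separately.
  f(x) = x   ⇒   f'(x) = 1
  g(x) = tanh(x)   ⇒   g'(x) = 1 - tanh(x)^2
  lim(x→0) f'(x)/g'(x) = lim(x→0) (1)/(1 - tanh(x)^2)
  = 1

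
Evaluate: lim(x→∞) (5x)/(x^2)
This is an ∞/∞ indeterminate form.

Apply L'Hôpital's rule: differentiate numerator and denominator separately.
  f(x) = 5·x   ⇒   f'(x) = 5
  g(x) = x^2   ⇒   g'(x) = 2·x
  lim(x→∞) f'(x)/g'(x) = lim(x→∞) (5)/(2·x)
  = 0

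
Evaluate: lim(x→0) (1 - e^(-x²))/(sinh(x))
This is a 0/0 indeterminate form.

Apply L'Hôpital's rule: differentiate numerator and denominator separately.
  f(x) = 1 - e^(-x^2)   ⇒   f'(x) = 2·x·e^(-x^2)
  g(x) = sinh(x)   ⇒   g'(x) = cosh(x)
  lim(x→0) f'(x)/g'(x) = lim(x→0) (2·x·e^(-x^2))/(cosh(x))
  = 0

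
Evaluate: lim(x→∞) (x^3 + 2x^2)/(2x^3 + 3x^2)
This is an ∞/∞ indeterminate form.

Apply L'Hôpital's rule: differentiate numerator and denominator separately.
  f(x) = x^3 + 2·x^2   ⇒   f'(x) = 3·x^2 + 4·x
  g(x) = 2·x^3 + 3·x^2   ⇒   g'(x) = 6·x^2 + 6·x
  lim(x→∞) f'(x)/g'(x) = lim(x→∞) (3·x^2 + 4·x)/(6·x^2 + 6·x)
  = 1/2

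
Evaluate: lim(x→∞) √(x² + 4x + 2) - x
This is an ∞-∞ indeterminate form.

Combine fractions or rationalize to convert ∞-∞ to 0/0 form:
  lim(x→∞) √(x² + 4x + 2) - x = 2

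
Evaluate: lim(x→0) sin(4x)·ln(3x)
This is a 0·∞ indeterminate form.

Rewrite 0·∞ as a quotient (0/0 or ∞/∞ form), then apply L'Hôpital's rule:
  lim(x→0) sin(4x)·ln(3x) = 0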